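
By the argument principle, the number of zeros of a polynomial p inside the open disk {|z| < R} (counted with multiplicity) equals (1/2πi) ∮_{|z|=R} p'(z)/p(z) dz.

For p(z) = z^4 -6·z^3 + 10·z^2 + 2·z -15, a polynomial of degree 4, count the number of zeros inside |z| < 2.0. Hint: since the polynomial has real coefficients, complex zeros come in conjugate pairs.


The zeros of p are: 3, (2 + 1i), (2 - 1i), -1.
Their magnitudes are: 3, 2.236, 2.236, 1.
Zeros with |z| < R = 2.0: -1.
Count = 1.
By the argument principle, (1/2πi) ∮_{|z|=R} p'(z)/p(z) dz equals exactly this count.

Number of zeros inside |z| < 2.0: 1.


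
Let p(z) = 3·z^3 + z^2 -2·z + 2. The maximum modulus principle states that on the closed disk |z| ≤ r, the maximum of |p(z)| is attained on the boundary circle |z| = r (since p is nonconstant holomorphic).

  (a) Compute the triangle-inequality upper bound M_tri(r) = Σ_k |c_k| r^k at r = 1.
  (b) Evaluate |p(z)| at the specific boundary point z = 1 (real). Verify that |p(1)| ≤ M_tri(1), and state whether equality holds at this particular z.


Coefficients: c_0 = 2, c_1 = -2, c_2 = 1, c_3 = 3. Radius r = 1.
Part (a). Triangle bound: M_tri(r) = Σ_k |c_k| r^k
  = |2|·1^0 + |-2|·1^1 + |1|·1^2 + |3|·1^3
  = 2 + 2 + 1 + 3 = 8.
This bounds M(r) := max_{|z|=r} |p(z)| from above; equality holds iff all terms c_k z^k can be made to align in phase at a single z on |z|=r.
Part (b). At z = 1 (real, on the circle |z| = r):
  p(1) = (2)·1^0 + (-2)·1^1 + (1)·1^2 + (3)·1^3 = 4.
  |p(1)| = 4.
Check: |p(1)| = 4 ≤ 8 = M_tri(1). ✓ Equality does not hold at z = 1 (the coefficients have mixed signs, so the terms do not all align in phase there).

M_tri(1) = 8; |p(1)| = 4; equality at z=1: no.


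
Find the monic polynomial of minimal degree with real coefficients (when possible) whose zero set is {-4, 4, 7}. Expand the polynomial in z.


The polynomial is p(z) = ∏_{α ∈ S} (z − α), where S = {-4, 4, 7}.
Expanding the product yields: p(z) = z^3 -7·z^2 -16·z + 112.
The resulting polynomial has degree 3 and real coefficients as required.

p(z) = z^3 -7·z^2 -16·z + 112.


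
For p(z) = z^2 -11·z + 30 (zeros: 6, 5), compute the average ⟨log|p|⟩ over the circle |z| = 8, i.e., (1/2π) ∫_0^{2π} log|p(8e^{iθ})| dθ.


Zeros: 5, 6; r = 8.
Inside |z| < r: 5, 6. Outside (|z| ≥ r): ∅.
p(0) = 30, so log|p(0)| = log(30) = 3.4012.
Apply Jensen: I(r) = log|p(0)| + Σ_k log(r/|z_k|), summed over zeros inside |z| < r.
  log(r/|z_k|) for z_k = 6: log(8/6) = 0.2877
  log(r/|z_k|) for z_k = 5: log(8/5) = 0.4700
Sum over inside zeros: 0.7577.
I(r) = log|p(0)| + (inside sum) = 3.4012 + 0.7577 = 4.1589.
Closed form (all zeros inside, monic): I(r) = n·log(r) = 2·log(8) = 4.1589. ✓

I(r) ≈ 4.1589.


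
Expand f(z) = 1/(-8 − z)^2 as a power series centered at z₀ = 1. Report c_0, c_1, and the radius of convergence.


Let w = z − z₀, so z = z₀ + w.
Then -8 − z = -8 − (z₀ + w) = (-8 − z₀) − w = -9 − w.
f(z) = 1/(-9 − w)^2 = (1/(-9)^2) · (1 − w/(-9))^{−2}.
By the binomial series (1−u)^{−2} = Σ_{n≥0} C(n+1, 1) u^n for |u|<1, with u = w/(-9):
  c_n = C(n+1, 1) / (-9)^(n+2).
  c_0 = 1/(-9)^2 = 1/81.
  c_1 = 2/(-9)^3 = -2/729.
The series is valid for |w/d| < 1, i.e. |z − z₀| < |d|.
Radius of convergence: R = |-8 − z₀| = |-9| = 9 (distance from z₀ to the singularity z = -8).

c_0 = 1/81, c_1 = -2/729; R = 9.


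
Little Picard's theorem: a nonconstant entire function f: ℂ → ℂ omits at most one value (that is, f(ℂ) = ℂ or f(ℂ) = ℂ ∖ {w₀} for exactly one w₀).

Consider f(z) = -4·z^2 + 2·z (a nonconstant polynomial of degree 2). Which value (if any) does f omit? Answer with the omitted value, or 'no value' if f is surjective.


Little Picard bounds the complement of f(ℂ) to at most one point.
For every w ∈ ℂ, the equation p(z) − w = 0 is a nonconstant polynomial in z and hence has at least one root by the fundamental theorem of algebra. So p is surjective onto ℂ, omitting no value.

Omitted value: no value.


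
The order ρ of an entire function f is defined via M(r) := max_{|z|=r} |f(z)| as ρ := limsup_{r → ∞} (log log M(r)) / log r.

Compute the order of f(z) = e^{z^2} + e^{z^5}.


Each summand is entire of order 2 and 5 respectively (as in the single-exponential case). The order of a sum is at most the max of the orders, so ρ ≤ 5. For the lower bound: on |z|=r choose arg z so that 1z^5 is real positive; then |e^{1z^5}| = e^{1r^5} while |e^{1z^2}| ≤ e^{1r^2} = o(e^{1r^5}). So |f| ≥ e^{1r^5}(1 − o(1)) and ρ ≥ 5. Hence ρ = max(2, 5) = 5.
Therefore ρ = 5.

Order ρ = 5.


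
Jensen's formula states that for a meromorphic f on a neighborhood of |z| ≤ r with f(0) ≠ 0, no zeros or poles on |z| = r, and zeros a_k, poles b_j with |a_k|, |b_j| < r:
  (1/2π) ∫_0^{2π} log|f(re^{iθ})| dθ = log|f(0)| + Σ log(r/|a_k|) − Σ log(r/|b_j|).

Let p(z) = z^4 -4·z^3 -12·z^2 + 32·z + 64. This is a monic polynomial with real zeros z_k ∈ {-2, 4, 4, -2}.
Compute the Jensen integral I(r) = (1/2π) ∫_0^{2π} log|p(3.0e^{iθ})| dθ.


Zeros: -2, -2, 4, 4; r = 3.0.
Inside |z| < r: -2, -2. Outside (|z| ≥ r): 4, 4.
p(0) = 64, so log|p(0)| = log(64) = 4.1589.
Apply Jensen: I(r) = log|p(0)| + Σ_k log(r/|z_k|), summed over zeros inside |z| < r.
  log(r/|z_k|) for z_k = -2: log(3.0/2) = 0.4055
  log(r/|z_k|) for z_k = -2: log(3.0/2) = 0.4055
  Outside zeros (4, 4) contribute nothing to the Jensen sum.
Sum over inside zeros: 0.8109.
I(r) = log|p(0)| + (inside sum) = 4.1589 + 0.8109 = 4.9698.
Note: since some zeros are outside |z| ≤ r, the simplified n·log(r) form does NOT apply — only the inside zeros contribute.

I(r) ≈ 4.9698.


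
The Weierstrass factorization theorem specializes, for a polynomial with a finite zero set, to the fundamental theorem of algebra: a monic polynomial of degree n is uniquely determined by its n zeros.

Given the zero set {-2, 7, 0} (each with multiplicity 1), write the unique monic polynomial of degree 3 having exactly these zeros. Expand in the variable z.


The polynomial is p(z) = ∏_{α ∈ S} (z − α), where S = {-2, 7, 0}.
Expanding the product yields: p(z) = z^3 -5·z^2 -14·z.
The resulting polynomial has degree 3 and real coefficients as required.

p(z) = z^3 -5·z^2 -14·z.


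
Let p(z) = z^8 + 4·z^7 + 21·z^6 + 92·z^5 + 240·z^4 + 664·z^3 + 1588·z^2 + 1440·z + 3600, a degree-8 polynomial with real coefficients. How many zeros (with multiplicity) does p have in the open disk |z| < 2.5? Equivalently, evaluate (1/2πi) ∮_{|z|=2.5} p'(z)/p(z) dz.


The zeros of p are: (1 + 3i), (1 - 3i), (0 + 2i), (0 - 2i), (0 + 3i), (0 - 3i), (-3 + 1i), (-3 - 1i).
Their magnitudes are: 3.162, 3.162, 2, 2, 3, 3, 3.162, 3.162.
Zeros with |z| < R = 2.5: (0 + 2i), (0 - 2i).
Count = 2.
By the argument principle, (1/2πi) ∮_{|z|=R} p'(z)/p(z) dz equals exactly this count.

Number of zeros inside |z| < 2.5: 2.


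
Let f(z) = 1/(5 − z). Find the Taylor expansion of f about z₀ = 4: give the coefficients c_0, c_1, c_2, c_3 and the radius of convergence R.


Let w = z − z₀, so z = z₀ + w.
Then 5 − z = 5 − (z₀ + w) = (5 − z₀) − w = 1 − w.
f(z) = 1/(1 − w) = (1/(1)) · 1/(1 − w/(1)) = Σ_{n≥0} w^n / (1)^(n+1).
So c_n = 1/(1)^(n+1):
  c_0 = 1/(1)^1 = 1.
  c_1 = 1/(1)^2 = 1.
  c_2 = 1/(1)^3 = 1.
  c_3 = 1/(1)^4 = 1.
The series is valid for |w/d| < 1, i.e. |z − z₀| < |d|.
Radius of convergence: R = |5 − z₀| = |1| = 1 (distance from z₀ to the singularity z = 5).

c_0 = 1, c_1 = 1, c_2 = 1, c_3 = 1; R = 1.


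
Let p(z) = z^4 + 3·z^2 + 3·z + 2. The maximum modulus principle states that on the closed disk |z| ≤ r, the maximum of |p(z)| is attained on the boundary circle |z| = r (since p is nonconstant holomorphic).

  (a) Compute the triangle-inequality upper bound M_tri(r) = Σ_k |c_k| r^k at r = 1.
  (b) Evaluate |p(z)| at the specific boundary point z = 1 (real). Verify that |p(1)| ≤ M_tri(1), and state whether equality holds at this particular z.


Coefficients: c_0 = 2, c_1 = 3, c_2 = 3, c_3 = 0, c_4 = 1. Radius r = 1.
Part (a). Triangle bound: M_tri(r) = Σ_k |c_k| r^k
  = |2|·1^0 + |3|·1^1 + |3|·1^2 + |0|·1^3 + |1|·1^4
  = 2 + 3 + 3 + 0 + 1 = 9.
This bounds M(r) := max_{|z|=r} |p(z)| from above; equality holds iff all terms c_k z^k can be made to align in phase at a single z on |z|=r.
Part (b). At z = 1 (real, on the circle |z| = r):
  p(1) = (2)·1^0 + (3)·1^1 + (3)·1^2 + (0)·1^3 + (1)·1^4 = 9.
  |p(1)| = 9.
Since all nonzero coefficients share the same sign, |p(1)| = 9 = M_tri(1); the triangle bound is attained at z = 1, so in fact M(r) = 9.

M_tri(1) = 9; |p(1)| = 9; equality at z=1: yes.


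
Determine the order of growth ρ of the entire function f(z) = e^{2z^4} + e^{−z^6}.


Each summand is entire of order 4 and 6 respectively (as in the single-exponential case). The order of a sum is at most the max of the orders, so ρ ≤ 6. For the lower bound: on |z|=r choose arg z so that -1z^6 is real positive; then |e^{-1z^6}| = e^{1r^6} while |e^{2z^4}| ≤ e^{2r^4} = o(e^{1r^6}). So |f| ≥ e^{1r^6}(1 − o(1)) and ρ ≥ 6. Hence ρ = max(4, 6) = 6.
Therefore ρ = 6.

Order ρ = 6.


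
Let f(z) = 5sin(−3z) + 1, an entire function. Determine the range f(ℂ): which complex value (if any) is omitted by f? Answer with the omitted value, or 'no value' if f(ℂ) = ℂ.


Little Picard bounds the complement of f(ℂ) to at most one point.
sin is entire and surjective onto ℂ: for every w ∈ ℂ, sin(ζ) = w has a solution ζ ∈ ℂ (e.g., via the complex inverse arcsin). With ζ = −3z this gives z = ζ/(-3). Then 5·sin(−3z) takes every value in 5·ℂ = ℂ, and adding 1 is a bijection of ℂ. So f is surjective and omits no value. (Note: only on the real line is sin bounded by [−1, 1].)

Omitted value: no value.


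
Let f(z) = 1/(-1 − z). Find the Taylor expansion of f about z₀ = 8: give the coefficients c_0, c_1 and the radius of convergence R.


Let w = z − z₀, so z = z₀ + w.
Then -1 − z = -1 − (z₀ + w) = (-1 − z₀) − w = -9 − w.
f(z) = 1/(-9 − w) = (1/(-9)) · 1/(1 − w/(-9)) = Σ_{n≥0} w^n / (-9)^(n+1).
So c_n = 1/(-9)^(n+1):
  c_0 = 1/(-9)^1 = -1/9.
  c_1 = 1/(-9)^2 = 1/81.
The series is valid for |w/d| < 1, i.e. |z − z₀| < |d|.
Radius of convergence: R = |-1 − z₀| = |-9| = 9 (distance from z₀ to the singularity z = -1).

c_0 = -1/9, c_1 = 1/81; R = 9.


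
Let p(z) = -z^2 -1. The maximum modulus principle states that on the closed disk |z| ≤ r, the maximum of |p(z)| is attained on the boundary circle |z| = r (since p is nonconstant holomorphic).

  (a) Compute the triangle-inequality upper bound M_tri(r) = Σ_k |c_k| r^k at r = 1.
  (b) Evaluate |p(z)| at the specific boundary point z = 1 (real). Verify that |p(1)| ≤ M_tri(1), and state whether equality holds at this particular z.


Coefficients: c_0 = -1, c_1 = 0, c_2 = -1. Radius r = 1.
Part (a). Triangle bound: M_tri(r) = Σ_k |c_k| r^k
  = |-1|·1^0 + |0|·1^1 + |-1|·1^2
  = 1 + 0 + 1 = 2.
This bounds M(r) := max_{|z|=r} |p(z)| from above; equality holds iff all terms c_k z^k can be made to align in phase at a single z on |z|=r.
Part (b). At z = 1 (real, on the circle |z| = r):
  p(1) = (-1)·1^0 + (0)·1^1 + (-1)·1^2 = -2.
  |p(1)| = 2.
Since all nonzero coefficients share the same sign, |p(1)| = 2 = M_tri(1); the triangle bound is attained at z = 1, so in fact M(r) = 2.

M_tri(1) = 2; |p(1)| = 2; equality at z=1: yes.


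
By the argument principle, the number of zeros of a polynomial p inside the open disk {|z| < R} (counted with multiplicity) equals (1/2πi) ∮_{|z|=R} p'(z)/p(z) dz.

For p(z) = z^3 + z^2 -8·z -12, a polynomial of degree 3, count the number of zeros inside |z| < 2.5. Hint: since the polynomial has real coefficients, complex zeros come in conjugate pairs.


The zeros of p are: -2, -2, 3.
Their magnitudes are: 2, 2, 3.
Zeros with |z| < R = 2.5: -2, -2.
Count = 2.
By the argument principle, (1/2πi) ∮_{|z|=R} p'(z)/p(z) dz equals exactly this count.

Number of zeros inside |z| < 2.5: 2.


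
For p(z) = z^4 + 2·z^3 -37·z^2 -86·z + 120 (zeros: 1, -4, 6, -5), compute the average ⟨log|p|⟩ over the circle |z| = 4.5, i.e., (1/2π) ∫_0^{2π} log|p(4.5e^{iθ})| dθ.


Zeros: -5, -4, 1, 6; r = 4.5.
Inside |z| < r: -4, 1. Outside (|z| ≥ r): -5, 6.
p(0) = 120, so log|p(0)| = log(120) = 4.7875.
Apply Jensen: I(r) = log|p(0)| + Σ_k log(r/|z_k|), summed over zeros inside |z| < r.
  log(r/|z_k|) for z_k = 1: log(4.5/1) = 1.5041
  log(r/|z_k|) for z_k = -4: log(4.5/4) = 0.1178
  Outside zeros (-5, 6) contribute nothing to the Jensen sum.
Sum over inside zeros: 1.6219.
I(r) = log|p(0)| + (inside sum) = 4.7875 + 1.6219 = 6.4094.
Note: since some zeros are outside |z| ≤ r, the simplified n·log(r) form does NOT apply — only the inside zeros contribute.

I(r) ≈ 6.4094.


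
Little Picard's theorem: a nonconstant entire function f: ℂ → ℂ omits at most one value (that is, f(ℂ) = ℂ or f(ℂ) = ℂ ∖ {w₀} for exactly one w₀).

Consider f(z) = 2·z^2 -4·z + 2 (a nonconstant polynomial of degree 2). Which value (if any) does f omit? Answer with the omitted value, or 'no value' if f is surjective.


Little Picard bounds the complement of f(ℂ) to at most one point.
For every w ∈ ℂ, the equation p(z) − w = 0 is a nonconstant polynomial in z and hence has at least one root by the fundamental theorem of algebra. So p is surjective onto ℂ, omitting no value.

Omitted value: no value.


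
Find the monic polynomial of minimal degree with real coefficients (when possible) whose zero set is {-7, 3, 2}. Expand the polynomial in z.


The polynomial is p(z) = ∏_{α ∈ S} (z − α), where S = {-7, 3, 2}.
Expanding the product yields: p(z) = z^3 + 2·z^2 -29·z + 42.
The resulting polynomial has degree 3 and real coefficients as required.

p(z) = z^3 + 2·z^2 -29·z + 42.


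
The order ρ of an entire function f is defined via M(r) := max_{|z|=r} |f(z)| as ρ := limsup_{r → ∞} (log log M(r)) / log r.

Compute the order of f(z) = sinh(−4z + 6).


sinh(w) is a linear combination of e^{iw} and e^{−iw} (or e^w, e^{−w} in the hyperbolic case), so |sinh(w)| ≤ e^{|w|}. With w = −4z + 6, |w| ≤ 4|z| + 6 = 4r + 6 on |z| = r, giving M(r) ≤ e^{4r + 6}, so ρ ≤ 1. On a suitable ray (z = it for sin/cos; z = t for sinh/cosh, t real → ∞), |sinh(−4z + 6)| grows like e^{4|t|}/2, so ρ ≥ 1. Hence ρ = 1.
Therefore ρ = 1.

Order ρ = 1.


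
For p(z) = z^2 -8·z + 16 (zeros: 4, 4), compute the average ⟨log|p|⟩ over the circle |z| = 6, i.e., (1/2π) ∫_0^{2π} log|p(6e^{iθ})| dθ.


Zeros: 4, 4; r = 6.
Inside |z| < r: 4, 4. Outside (|z| ≥ r): ∅.
p(0) = 16, so log|p(0)| = log(16) = 2.7726.
Apply Jensen: I(r) = log|p(0)| + Σ_k log(r/|z_k|), summed over zeros inside |z| < r.
  log(r/|z_k|) for z_k = 4: log(6/4) = 0.4055
  log(r/|z_k|) for z_k = 4: log(6/4) = 0.4055
Sum over inside zeros: 0.8109.
I(r) = log|p(0)| + (inside sum) = 2.7726 + 0.8109 = 3.5835.
Closed form (all zeros inside, monic): I(r) = n·log(r) = 2·log(6) = 3.5835. ✓

I(r) ≈ 3.5835.


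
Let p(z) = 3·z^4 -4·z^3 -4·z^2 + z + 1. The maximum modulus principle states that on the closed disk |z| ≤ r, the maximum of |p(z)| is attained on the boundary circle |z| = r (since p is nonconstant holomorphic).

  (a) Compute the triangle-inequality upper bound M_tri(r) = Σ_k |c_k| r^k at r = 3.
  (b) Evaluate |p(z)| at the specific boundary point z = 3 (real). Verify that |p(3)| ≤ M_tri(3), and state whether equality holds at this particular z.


Coefficients: c_0 = 1, c_1 = 1, c_2 = -4, c_3 = -4, c_4 = 3. Radius r = 3.
Part (a). Triangle bound: M_tri(r) = Σ_k |c_k| r^k
  = |1|·3^0 + |1|·3^1 + |-4|·3^2 + |-4|·3^3 + |3|·3^4
  = 1 + 3 + 36 + 108 + 243 = 391.
This bounds M(r) := max_{|z|=r} |p(z)| from above; equality holds iff all terms c_k z^k can be made to align in phase at a single z on |z|=r.
Part (b). At z = 3 (real, on the circle |z| = r):
  p(3) = (1)·3^0 + (1)·3^1 + (-4)·3^2 + (-4)·3^3 + (3)·3^4 = 103.
  |p(3)| = 103.
Check: |p(3)| = 103 ≤ 391 = M_tri(3). ✓ Equality does not hold at z = 3 (the coefficients have mixed signs, so the terms do not all align in phase there).

M_tri(3) = 391; |p(3)| = 103; equality at z=3: no.


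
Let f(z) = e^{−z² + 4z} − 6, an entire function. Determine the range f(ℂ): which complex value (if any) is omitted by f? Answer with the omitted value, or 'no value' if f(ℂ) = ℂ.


Little Picard bounds the complement of f(ℂ) to at most one point.
The exponent g(z) = −z² + 4z is a nonconstant polynomial, hence surjective onto ℂ. So e^{g(z)} takes every value in {e^w : w ∈ ℂ} = ℂ ∖ {0}. Adding -6 shifts the range to ℂ ∖ {-6}. f omits exactly -6.

Omitted value: -6.


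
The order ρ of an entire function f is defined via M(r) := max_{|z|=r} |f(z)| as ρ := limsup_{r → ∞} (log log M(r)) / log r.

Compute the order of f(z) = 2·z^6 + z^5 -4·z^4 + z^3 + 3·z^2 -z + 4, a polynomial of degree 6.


|f(z)| ≤ Σ|c_k|·r^k = O(r^6) as r → ∞. Polynomial growth is O(e^{r^ε}) for every ε > 0 (since r^6/e^{r^ε} → 0), so ρ ≤ ε for all ε > 0, i.e. ρ = 0. Every nonconstant polynomial has order 0.
Therefore ρ = 0.

Order ρ = 0.


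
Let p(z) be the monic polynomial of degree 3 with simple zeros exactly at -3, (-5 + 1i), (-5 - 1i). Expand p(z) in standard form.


The polynomial is p(z) = ∏_{α ∈ S} (z − α), where S = {-3, (-5 + 1i), (-5 - 1i)}.
Expanding the product yields: p(z) = z^3 + 13·z^2 + 56·z + 78.
Note conjugate pairs combine to real quadratics: (z − (-5+1i))(z − (-5−1i)) = z² + 10z + 26.
The resulting polynomial has degree 3 and real coefficients as required.

p(z) = z^3 + 13·z^2 + 56·z + 78.


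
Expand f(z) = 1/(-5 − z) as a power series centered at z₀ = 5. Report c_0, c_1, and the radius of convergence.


Let w = z − z₀, so z = z₀ + w.
Then -5 − z = -5 − (z₀ + w) = (-5 − z₀) − w = -10 − w.
f(z) = 1/(-10 − w) = (1/(-10)) · 1/(1 − w/(-10)) = Σ_{n≥0} w^n / (-10)^(n+1).
So c_n = 1/(-10)^(n+1):
  c_0 = 1/(-10)^1 = -1/10.
  c_1 = 1/(-10)^2 = 1/100.
The series is valid for |w/d| < 1, i.e. |z − z₀| < |d|.
Radius of convergence: R = |-5 − z₀| = |-10| = 10 (distance from z₀ to the singularity z = -5).

c_0 = -1/10, c_1 = 1/100; R = 10.


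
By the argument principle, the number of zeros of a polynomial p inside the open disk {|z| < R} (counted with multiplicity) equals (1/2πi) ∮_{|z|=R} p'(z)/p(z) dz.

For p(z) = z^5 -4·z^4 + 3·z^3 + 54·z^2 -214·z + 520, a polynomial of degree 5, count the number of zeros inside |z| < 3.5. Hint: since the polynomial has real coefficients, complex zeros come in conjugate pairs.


The zeros of p are: -4, (3 + 2i), (3 - 2i), (1 + 3i), (1 - 3i).
Their magnitudes are: 4, 3.606, 3.606, 3.162, 3.162.
Zeros with |z| < R = 3.5: (1 + 3i), (1 - 3i).
Count = 2.
By the argument principle, (1/2πi) ∮_{|z|=R} p'(z)/p(z) dz equals exactly this count.

Number of zeros inside |z| < 3.5: 2.


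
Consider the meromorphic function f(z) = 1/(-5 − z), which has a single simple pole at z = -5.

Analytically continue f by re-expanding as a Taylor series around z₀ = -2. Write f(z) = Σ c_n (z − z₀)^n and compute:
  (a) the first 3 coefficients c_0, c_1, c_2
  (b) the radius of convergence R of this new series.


Let w = z − z₀, so z = z₀ + w.
Then -5 − z = -5 − (z₀ + w) = (-5 − z₀) − w = -3 − w.
f(z) = 1/(-3 − w) = (1/(-3)) · 1/(1 − w/(-3)) = Σ_{n≥0} w^n / (-3)^(n+1).
So c_n = 1/(-3)^(n+1):
  c_0 = 1/(-3)^1 = -1/3.
  c_1 = 1/(-3)^2 = 1/9.
  c_2 = 1/(-3)^3 = -1/27.
The series is valid for |w/d| < 1, i.e. |z − z₀| < |d|.
Radius of convergence: R = |-5 − z₀| = |-3| = 3 (distance from z₀ to the singularity z = -5).

c_0 = -1/3, c_1 = 1/9, c_2 = -1/27; R = 3.


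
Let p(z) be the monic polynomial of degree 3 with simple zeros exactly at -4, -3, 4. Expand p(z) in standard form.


The polynomial is p(z) = ∏_{α ∈ S} (z − α), where S = {-4, -3, 4}.
Expanding the product yields: p(z) = z^3 + 3·z^2 -16·z -48.
The resulting polynomial has degree 3 and real coefficients as required.

p(z) = z^3 + 3·z^2 -16·z -48.


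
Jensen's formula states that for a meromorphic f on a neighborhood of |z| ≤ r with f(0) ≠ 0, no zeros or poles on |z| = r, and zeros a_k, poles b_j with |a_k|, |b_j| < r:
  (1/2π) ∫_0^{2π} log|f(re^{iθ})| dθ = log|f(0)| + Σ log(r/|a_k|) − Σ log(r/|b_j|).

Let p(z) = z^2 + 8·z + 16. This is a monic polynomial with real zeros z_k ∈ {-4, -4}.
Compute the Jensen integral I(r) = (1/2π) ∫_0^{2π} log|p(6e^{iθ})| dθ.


Zeros: -4, -4; r = 6.
Inside |z| < r: -4, -4. Outside (|z| ≥ r): ∅.
p(0) = 16, so log|p(0)| = log(16) = 2.7726.
Apply Jensen: I(r) = log|p(0)| + Σ_k log(r/|z_k|), summed over zeros inside |z| < r.
  log(r/|z_k|) for z_k = -4: log(6/4) = 0.4055
  log(r/|z_k|) for z_k = -4: log(6/4) = 0.4055
Sum over inside zeros: 0.8109.
I(r) = log|p(0)| + (inside sum) = 2.7726 + 0.8109 = 3.5835.
Closed form (all zeros inside, monic): I(r) = n·log(r) = 2·log(6) = 3.5835. ✓

I(r) ≈ 3.5835.


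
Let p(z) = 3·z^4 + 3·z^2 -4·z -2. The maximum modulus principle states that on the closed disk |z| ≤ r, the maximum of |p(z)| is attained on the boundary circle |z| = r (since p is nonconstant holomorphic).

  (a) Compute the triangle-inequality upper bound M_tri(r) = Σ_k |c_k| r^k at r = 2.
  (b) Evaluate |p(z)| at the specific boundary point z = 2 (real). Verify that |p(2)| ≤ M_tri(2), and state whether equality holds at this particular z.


Coefficients: c_0 = -2, c_1 = -4, c_2 = 3, c_3 = 0, c_4 = 3. Radius r = 2.
Part (a). Triangle bound: M_tri(r) = Σ_k |c_k| r^k
  = |-2|·2^0 + |-4|·2^1 + |3|·2^2 + |0|·2^3 + |3|·2^4
  = 2 + 8 + 12 + 0 + 48 = 70.
This bounds M(r) := max_{|z|=r} |p(z)| from above; equality holds iff all terms c_k z^k can be made to align in phase at a single z on |z|=r.
Part (b). At z = 2 (real, on the circle |z| = r):
  p(2) = (-2)·2^0 + (-4)·2^1 + (3)·2^2 + (0)·2^3 + (3)·2^4 = 50.
  |p(2)| = 50.
Check: |p(2)| = 50 ≤ 70 = M_tri(2). ✓ Equality does not hold at z = 2 (the coefficients have mixed signs, so the terms do not all align in phase there).

M_tri(2) = 70; |p(2)| = 50; equality at z=2: no.


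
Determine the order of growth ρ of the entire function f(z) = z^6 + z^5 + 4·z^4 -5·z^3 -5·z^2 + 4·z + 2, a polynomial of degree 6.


|f(z)| ≤ Σ|c_k|·r^k = O(r^6) as r → ∞. Polynomial growth is O(e^{r^ε}) for every ε > 0 (since r^6/e^{r^ε} → 0), so ρ ≤ ε for all ε > 0, i.e. ρ = 0. Every nonconstant polynomial has order 0.
Therefore ρ = 0.

Order ρ = 0.


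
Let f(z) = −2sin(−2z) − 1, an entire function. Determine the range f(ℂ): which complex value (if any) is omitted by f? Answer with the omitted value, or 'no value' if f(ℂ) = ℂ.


Little Picard bounds the complement of f(ℂ) to at most one point.
sin is entire and surjective onto ℂ: for every w ∈ ℂ, sin(ζ) = w has a solution ζ ∈ ℂ (e.g., via the complex inverse arcsin). With ζ = −2z this gives z = ζ/(-2). Then -2·sin(−2z) takes every value in -2·ℂ = ℂ, and adding -1 is a bijection of ℂ. So f is surjective and omits no value. (Note: only on the real line is sin bounded by [−1, 1].)

Omitted value: no value.


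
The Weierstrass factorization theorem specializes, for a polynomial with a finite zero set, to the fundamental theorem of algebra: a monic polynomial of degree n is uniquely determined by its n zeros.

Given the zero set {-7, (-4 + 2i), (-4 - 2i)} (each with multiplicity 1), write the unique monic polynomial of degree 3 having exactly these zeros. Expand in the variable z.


The polynomial is p(z) = ∏_{α ∈ S} (z − α), where S = {-7, (-4 + 2i), (-4 - 2i)}.
Expanding the product yields: p(z) = z^3 + 15·z^2 + 76·z + 140.
Note conjugate pairs combine to real quadratics: (z − (-4+2i))(z − (-4−2i)) = z² + 8z + 20.
The resulting polynomial has degree 3 and real coefficients as required.

p(z) = z^3 + 15·z^2 + 76·z + 140.


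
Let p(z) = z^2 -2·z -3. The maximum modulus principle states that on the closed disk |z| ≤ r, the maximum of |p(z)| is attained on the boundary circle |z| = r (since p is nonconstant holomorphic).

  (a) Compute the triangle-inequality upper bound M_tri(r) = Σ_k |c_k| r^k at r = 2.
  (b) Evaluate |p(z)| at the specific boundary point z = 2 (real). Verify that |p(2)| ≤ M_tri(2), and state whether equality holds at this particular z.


Coefficients: c_0 = -3, c_1 = -2, c_2 = 1. Radius r = 2.
Part (a). Triangle bound: M_tri(r) = Σ_k |c_k| r^k
  = |-3|·2^0 + |-2|·2^1 + |1|·2^2
  = 3 + 4 + 4 = 11.
This bounds M(r) := max_{|z|=r} |p(z)| from above; equality holds iff all terms c_k z^k can be made to align in phase at a single z on |z|=r.
Part (b). At z = 2 (real, on the circle |z| = r):
  p(2) = (-3)·2^0 + (-2)·2^1 + (1)·2^2 = -3.
  |p(2)| = 3.
Check: |p(2)| = 3 ≤ 11 = M_tri(2). ✓ Equality does not hold at z = 2 (the coefficients have mixed signs, so the terms do not all align in phase there).

M_tri(2) = 11; |p(2)| = 3; equality at z=2: no.


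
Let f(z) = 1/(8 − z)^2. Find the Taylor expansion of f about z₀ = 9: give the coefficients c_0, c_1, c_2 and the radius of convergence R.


Let w = z − z₀, so z = z₀ + w.
Then 8 − z = 8 − (z₀ + w) = (8 − z₀) − w = -1 − w.
f(z) = 1/(-1 − w)^2 = (1/(-1)^2) · (1 − w/(-1))^{−2}.
By the binomial series (1−u)^{−2} = Σ_{n≥0} C(n+1, 1) u^n for |u|<1, with u = w/(-1):
  c_n = C(n+1, 1) / (-1)^(n+2).
  c_0 = 1/(-1)^2 = 1.
  c_1 = 2/(-1)^3 = -2.
  c_2 = 3/(-1)^4 = 3.
The series is valid for |w/d| < 1, i.e. |z − z₀| < |d|.
Radius of convergence: R = |8 − z₀| = |-1| = 1 (distance from z₀ to the singularity z = 8).

c_0 = 1, c_1 = -2, c_2 = 3; R = 1.


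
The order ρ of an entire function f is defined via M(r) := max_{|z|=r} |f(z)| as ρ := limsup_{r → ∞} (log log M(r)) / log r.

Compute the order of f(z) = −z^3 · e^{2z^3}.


M(r) = max_{|z|=r} |-1|·|z|^3·|e^{2z^3}| = 1·r^3 · e^{2r^3} (the factors attain their maxima compatibly on |z|=r). Then log M(r) = log 1 + 3·log r + 2r^3, dominated by the last term, so log log M(r) ~ 3·log r. The polynomial factor -1z^3 contributes only a log r term and does not affect the order. ρ = 3.
Therefore ρ = 3.

Order ρ = 3.


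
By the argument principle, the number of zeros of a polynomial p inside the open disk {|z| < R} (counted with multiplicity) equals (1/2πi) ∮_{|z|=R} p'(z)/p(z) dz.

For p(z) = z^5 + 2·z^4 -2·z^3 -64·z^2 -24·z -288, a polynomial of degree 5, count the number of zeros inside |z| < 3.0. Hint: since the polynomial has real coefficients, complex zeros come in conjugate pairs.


The zeros of p are: (0 + 2i), (0 - 2i), (-3 + 3i), (-3 - 3i), 4.
Their magnitudes are: 2, 2, 4.243, 4.243, 4.
Zeros with |z| < R = 3.0: (0 + 2i), (0 - 2i).
Count = 2.
By the argument principle, (1/2πi) ∮_{|z|=R} p'(z)/p(z) dz equals exactly this count.

Number of zeros inside |z| < 3.0: 2.


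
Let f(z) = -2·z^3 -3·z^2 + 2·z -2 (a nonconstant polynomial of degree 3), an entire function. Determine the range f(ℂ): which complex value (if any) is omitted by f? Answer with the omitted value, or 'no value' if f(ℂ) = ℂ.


Little Picard bounds the complement of f(ℂ) to at most one point.
For every w ∈ ℂ, the equation p(z) − w = 0 is a nonconstant polynomial in z and hence has at least one root by the fundamental theorem of algebra. So p is surjective onto ℂ, omitting no value.

Omitted value: no value.


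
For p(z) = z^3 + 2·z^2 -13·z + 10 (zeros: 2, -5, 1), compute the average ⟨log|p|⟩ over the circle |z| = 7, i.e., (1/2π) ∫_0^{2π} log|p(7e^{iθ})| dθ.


Zeros: -5, 1, 2; r = 7.
Inside |z| < r: -5, 1, 2. Outside (|z| ≥ r): ∅.
p(0) = 10, so log|p(0)| = log(10) = 2.3026.
Apply Jensen: I(r) = log|p(0)| + Σ_k log(r/|z_k|), summed over zeros inside |z| < r.
  log(r/|z_k|) for z_k = 2: log(7/2) = 1.2528
  log(r/|z_k|) for z_k = -5: log(7/5) = 0.3365
  log(r/|z_k|) for z_k = 1: log(7/1) = 1.9459
Sum over inside zeros: 3.5351.
I(r) = log|p(0)| + (inside sum) = 2.3026 + 3.5351 = 5.8377.
Closed form (all zeros inside, monic): I(r) = n·log(r) = 3·log(7) = 5.8377. ✓

I(r) ≈ 5.8377.


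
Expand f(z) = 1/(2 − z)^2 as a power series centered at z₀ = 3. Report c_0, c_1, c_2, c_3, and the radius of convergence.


Let w = z − z₀, so z = z₀ + w.
Then 2 − z = 2 − (z₀ + w) = (2 − z₀) − w = -1 − w.
f(z) = 1/(-1 − w)^2 = (1/(-1)^2) · (1 − w/(-1))^{−2}.
By the binomial series (1−u)^{−2} = Σ_{n≥0} C(n+1, 1) u^n for |u|<1, with u = w/(-1):
  c_n = C(n+1, 1) / (-1)^(n+2).
  c_0 = 1/(-1)^2 = 1.
  c_1 = 2/(-1)^3 = -2.
  c_2 = 3/(-1)^4 = 3.
  c_3 = 4/(-1)^5 = -4.
The series is valid for |w/d| < 1, i.e. |z − z₀| < |d|.
Radius of convergence: R = |2 − z₀| = |-1| = 1 (distance from z₀ to the singularity z = 2).

c_0 = 1, c_1 = -2, c_2 = 3, c_3 = -4; R = 1.


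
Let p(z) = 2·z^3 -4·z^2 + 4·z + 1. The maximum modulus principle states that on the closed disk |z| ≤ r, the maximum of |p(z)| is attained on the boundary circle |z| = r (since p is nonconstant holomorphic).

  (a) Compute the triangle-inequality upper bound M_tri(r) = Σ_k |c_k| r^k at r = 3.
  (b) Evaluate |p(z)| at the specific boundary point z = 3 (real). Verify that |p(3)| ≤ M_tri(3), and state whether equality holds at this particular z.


Coefficients: c_0 = 1, c_1 = 4, c_2 = -4, c_3 = 2. Radius r = 3.
Part (a). Triangle bound: M_tri(r) = Σ_k |c_k| r^k
  = |1|·3^0 + |4|·3^1 + |-4|·3^2 + |2|·3^3
  = 1 + 12 + 36 + 54 = 103.
This bounds M(r) := max_{|z|=r} |p(z)| from above; equality holds iff all terms c_k z^k can be made to align in phase at a single z on |z|=r.
Part (b). At z = 3 (real, on the circle |z| = r):
  p(3) = (1)·3^0 + (4)·3^1 + (-4)·3^2 + (2)·3^3 = 31.
  |p(3)| = 31.
Check: |p(3)| = 31 ≤ 103 = M_tri(3). ✓ Equality does not hold at z = 3 (the coefficients have mixed signs, so the terms do not all align in phase there).

M_tri(3) = 103; |p(3)| = 31; equality at z=3: no.


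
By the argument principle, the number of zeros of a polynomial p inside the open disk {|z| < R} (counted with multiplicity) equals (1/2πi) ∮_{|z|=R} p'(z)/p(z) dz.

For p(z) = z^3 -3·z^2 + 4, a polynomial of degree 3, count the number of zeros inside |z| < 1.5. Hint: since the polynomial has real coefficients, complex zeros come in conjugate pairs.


The zeros of p are: 2, -1, 2.
Their magnitudes are: 2, 1, 2.
Zeros with |z| < R = 1.5: -1.
Count = 1.
By the argument principle, (1/2πi) ∮_{|z|=R} p'(z)/p(z) dz equals exactly this count.

Number of zeros inside |z| < 1.5: 1.


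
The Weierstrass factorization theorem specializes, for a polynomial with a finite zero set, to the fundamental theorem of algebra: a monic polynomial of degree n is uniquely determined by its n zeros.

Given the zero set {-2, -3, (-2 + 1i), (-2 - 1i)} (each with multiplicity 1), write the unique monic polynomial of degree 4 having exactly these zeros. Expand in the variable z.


The polynomial is p(z) = ∏_{α ∈ S} (z − α), where S = {-2, -3, (-2 + 1i), (-2 - 1i)}.
Expanding the product yields: p(z) = z^4 + 9·z^3 + 31·z^2 + 49·z + 30.
Note conjugate pairs combine to real quadratics: (z − (-2+1i))(z − (-2−1i)) = z² + 4z + 5.
The resulting polynomial has degree 4 and real coefficients as required.

p(z) = z^4 + 9·z^3 + 31·z^2 + 49·z + 30.


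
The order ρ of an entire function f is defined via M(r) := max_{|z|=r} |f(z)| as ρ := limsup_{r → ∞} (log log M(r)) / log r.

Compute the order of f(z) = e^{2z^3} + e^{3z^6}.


Each summand is entire of order 3 and 6 respectively (as in the single-exponential case). The order of a sum is at most the max of the orders, so ρ ≤ 6. For the lower bound: on |z|=r choose arg z so that 3z^6 is real positive; then |e^{3z^6}| = e^{3r^6} while |e^{2z^3}| ≤ e^{2r^3} = o(e^{3r^6}). So |f| ≥ e^{3r^6}(1 − o(1)) and ρ ≥ 6. Hence ρ = max(3, 6) = 6.
Therefore ρ = 6.

Order ρ = 6.


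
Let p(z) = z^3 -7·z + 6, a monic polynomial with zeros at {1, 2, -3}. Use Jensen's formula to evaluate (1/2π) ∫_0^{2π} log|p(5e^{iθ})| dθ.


Zeros: -3, 1, 2; r = 5.
Inside |z| < r: -3, 1, 2. Outside (|z| ≥ r): ∅.
p(0) = 6, so log|p(0)| = log(6) = 1.7918.
Apply Jensen: I(r) = log|p(0)| + Σ_k log(r/|z_k|), summed over zeros inside |z| < r.
  log(r/|z_k|) for z_k = 1: log(5/1) = 1.6094
  log(r/|z_k|) for z_k = 2: log(5/2) = 0.9163
  log(r/|z_k|) for z_k = -3: log(5/3) = 0.5108
Sum over inside zeros: 3.0366.
I(r) = log|p(0)| + (inside sum) = 1.7918 + 3.0366 = 4.8283.
Closed form (all zeros inside, monic): I(r) = n·log(r) = 3·log(5) = 4.8283. ✓

I(r) ≈ 4.8283.


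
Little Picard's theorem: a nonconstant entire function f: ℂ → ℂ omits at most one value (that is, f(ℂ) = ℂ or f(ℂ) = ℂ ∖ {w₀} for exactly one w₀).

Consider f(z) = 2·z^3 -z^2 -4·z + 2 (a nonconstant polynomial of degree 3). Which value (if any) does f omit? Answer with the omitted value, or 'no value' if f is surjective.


Little Picard bounds the complement of f(ℂ) to at most one point.
For every w ∈ ℂ, the equation p(z) − w = 0 is a nonconstant polynomial in z and hence has at least one root by the fundamental theorem of algebra. So p is surjective onto ℂ, omitting no value.

Omitted value: no value.


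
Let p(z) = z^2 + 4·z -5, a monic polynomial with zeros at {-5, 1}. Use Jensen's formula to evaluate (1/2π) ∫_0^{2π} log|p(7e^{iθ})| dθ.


Zeros: -5, 1; r = 7.
Inside |z| < r: -5, 1. Outside (|z| ≥ r): ∅.
p(0) = -5, so log|p(0)| = log(5) = 1.6094.
Apply Jensen: I(r) = log|p(0)| + Σ_k log(r/|z_k|), summed over zeros inside |z| < r.
  log(r/|z_k|) for z_k = -5: log(7/5) = 0.3365
  log(r/|z_k|) for z_k = 1: log(7/1) = 1.9459
Sum over inside zeros: 2.2824.
I(r) = log|p(0)| + (inside sum) = 1.6094 + 2.2824 = 3.8918.
Closed form (all zeros inside, monic): I(r) = n·log(r) = 2·log(7) = 3.8918. ✓

I(r) ≈ 3.8918.


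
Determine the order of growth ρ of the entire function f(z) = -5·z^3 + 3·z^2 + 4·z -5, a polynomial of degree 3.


|f(z)| ≤ Σ|c_k|·r^k = O(r^3) as r → ∞. Polynomial growth is O(e^{r^ε}) for every ε > 0 (since r^3/e^{r^ε} → 0), so ρ ≤ ε for all ε > 0, i.e. ρ = 0. Every nonconstant polynomial has order 0.
Therefore ρ = 0.

Order ρ = 0.


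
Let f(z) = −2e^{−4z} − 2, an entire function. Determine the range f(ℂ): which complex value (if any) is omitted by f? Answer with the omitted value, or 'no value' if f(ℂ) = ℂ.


Little Picard bounds the complement of f(ℂ) to at most one point.
e^{−4z} is never zero on ℂ, so -2·e^{−4z} takes every value in ℂ ∖ {0}. Adding -2 shifts the range to ℂ ∖ {-2}. Thus f omits exactly the value -2.

Omitted value: -2.


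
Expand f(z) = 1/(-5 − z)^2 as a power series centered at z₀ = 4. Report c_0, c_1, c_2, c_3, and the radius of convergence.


Let w = z − z₀, so z = z₀ + w.
Then -5 − z = -5 − (z₀ + w) = (-5 − z₀) − w = -9 − w.
f(z) = 1/(-9 − w)^2 = (1/(-9)^2) · (1 − w/(-9))^{−2}.
By the binomial series (1−u)^{−2} = Σ_{n≥0} C(n+1, 1) u^n for |u|<1, with u = w/(-9):
  c_n = C(n+1, 1) / (-9)^(n+2).
  c_0 = 1/(-9)^2 = 1/81.
  c_1 = 2/(-9)^3 = -2/729.
  c_2 = 3/(-9)^4 = 1/2187.
  c_3 = 4/(-9)^5 = -4/59049.
The series is valid for |w/d| < 1, i.e. |z − z₀| < |d|.
Radius of convergence: R = |-5 − z₀| = |-9| = 9 (distance from z₀ to the singularity z = -5).

c_0 = 1/81, c_1 = -2/729, c_2 = 1/2187, c_3 = -4/59049; R = 9.


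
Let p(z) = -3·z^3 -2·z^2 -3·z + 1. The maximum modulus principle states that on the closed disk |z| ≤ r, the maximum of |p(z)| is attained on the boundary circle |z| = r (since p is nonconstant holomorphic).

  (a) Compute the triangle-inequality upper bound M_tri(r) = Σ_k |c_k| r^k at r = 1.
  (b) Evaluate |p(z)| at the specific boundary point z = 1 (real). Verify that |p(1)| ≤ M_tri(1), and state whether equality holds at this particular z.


Coefficients: c_0 = 1, c_1 = -3, c_2 = -2, c_3 = -3. Radius r = 1.
Part (a). Triangle bound: M_tri(r) = Σ_k |c_k| r^k
  = |1|·1^0 + |-3|·1^1 + |-2|·1^2 + |-3|·1^3
  = 1 + 3 + 2 + 3 = 9.
This bounds M(r) := max_{|z|=r} |p(z)| from above; equality holds iff all terms c_k z^k can be made to align in phase at a single z on |z|=r.
Part (b). At z = 1 (real, on the circle |z| = r):
  p(1) = (1)·1^0 + (-3)·1^1 + (-2)·1^2 + (-3)·1^3 = -7.
  |p(1)| = 7.
Check: |p(1)| = 7 ≤ 9 = M_tri(1). ✓ Equality does not hold at z = 1 (the coefficients have mixed signs, so the terms do not all align in phase there).

M_tri(1) = 9; |p(1)| = 7; equality at z=1: no.


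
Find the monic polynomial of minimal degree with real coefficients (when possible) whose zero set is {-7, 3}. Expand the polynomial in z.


The polynomial is p(z) = ∏_{α ∈ S} (z − α), where S = {-7, 3}.
Expanding the product yields: p(z) = z^2 + 4·z -21.
The resulting polynomial has degree 2 and real coefficients as required.

p(z) = z^2 + 4·z -21.


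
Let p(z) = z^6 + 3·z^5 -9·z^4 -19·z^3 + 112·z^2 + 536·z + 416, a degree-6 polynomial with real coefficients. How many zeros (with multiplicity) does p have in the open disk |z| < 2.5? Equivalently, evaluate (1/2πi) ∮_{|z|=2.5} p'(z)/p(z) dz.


The zeros of p are: (-2 + 2i), (-2 - 2i), -4, (3 + 2i), (3 - 2i), -1.
Their magnitudes are: 2.828, 2.828, 4, 3.606, 3.606, 1.
Zeros with |z| < R = 2.5: -1.
Count = 1.
By the argument principle, (1/2πi) ∮_{|z|=R} p'(z)/p(z) dz equals exactly this count.

Number of zeros inside |z| < 2.5: 1.


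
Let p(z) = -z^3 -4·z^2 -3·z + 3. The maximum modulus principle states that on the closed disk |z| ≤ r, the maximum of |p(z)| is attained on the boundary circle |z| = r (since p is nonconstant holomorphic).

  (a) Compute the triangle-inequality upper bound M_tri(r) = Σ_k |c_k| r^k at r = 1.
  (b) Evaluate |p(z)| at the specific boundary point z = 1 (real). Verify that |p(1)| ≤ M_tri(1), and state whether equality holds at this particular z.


Coefficients: c_0 = 3, c_1 = -3, c_2 = -4, c_3 = -1. Radius r = 1.
Part (a). Triangle bound: M_tri(r) = Σ_k |c_k| r^k
  = |3|·1^0 + |-3|·1^1 + |-4|·1^2 + |-1|·1^3
  = 3 + 3 + 4 + 1 = 11.
This bounds M(r) := max_{|z|=r} |p(z)| from above; equality holds iff all terms c_k z^k can be made to align in phase at a single z on |z|=r.
Part (b). At z = 1 (real, on the circle |z| = r):
  p(1) = (3)·1^0 + (-3)·1^1 + (-4)·1^2 + (-1)·1^3 = -5.
  |p(1)| = 5.
Check: |p(1)| = 5 ≤ 11 = M_tri(1). ✓ Equality does not hold at z = 1 (the coefficients have mixed signs, so the terms do not all align in phase there).

M_tri(1) = 11; |p(1)| = 5; equality at z=1: no.


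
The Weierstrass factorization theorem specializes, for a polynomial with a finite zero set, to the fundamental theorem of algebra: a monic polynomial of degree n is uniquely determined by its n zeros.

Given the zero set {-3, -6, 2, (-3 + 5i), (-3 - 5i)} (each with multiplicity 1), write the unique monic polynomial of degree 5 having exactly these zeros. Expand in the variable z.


The polynomial is p(z) = ∏_{α ∈ S} (z − α), where S = {-3, -6, 2, (-3 + 5i), (-3 - 5i)}.
Expanding the product yields: p(z) = z^5 + 13·z^4 + 76·z^3 + 202·z^2 -216·z -1224.
Note conjugate pairs combine to real quadratics: (z − (-3+5i))(z − (-3−5i)) = z² + 6z + 34.
The resulting polynomial has degree 5 and real coefficients as required.

p(z) = z^5 + 13·z^4 + 76·z^3 + 202·z^2 -216·z -1224.


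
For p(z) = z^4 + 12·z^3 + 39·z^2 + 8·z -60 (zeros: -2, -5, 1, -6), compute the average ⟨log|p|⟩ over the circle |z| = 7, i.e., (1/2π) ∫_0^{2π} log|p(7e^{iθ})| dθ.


Zeros: -6, -5, -2, 1; r = 7.
Inside |z| < r: -6, -5, -2, 1. Outside (|z| ≥ r): ∅.
p(0) = -60, so log|p(0)| = log(60) = 4.0943.
Apply Jensen: I(r) = log|p(0)| + Σ_k log(r/|z_k|), summed over zeros inside |z| < r.
  log(r/|z_k|) for z_k = -2: log(7/2) = 1.2528
  log(r/|z_k|) for z_k = -5: log(7/5) = 0.3365
  log(r/|z_k|) for z_k = 1: log(7/1) = 1.9459
  log(r/|z_k|) for z_k = -6: log(7/6) = 0.1542
Sum over inside zeros: 3.6893.
I(r) = log|p(0)| + (inside sum) = 4.0943 + 3.6893 = 7.7836.
Closed form (all zeros inside, monic): I(r) = n·log(r) = 4·log(7) = 7.7836. ✓

I(r) ≈ 7.7836.
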